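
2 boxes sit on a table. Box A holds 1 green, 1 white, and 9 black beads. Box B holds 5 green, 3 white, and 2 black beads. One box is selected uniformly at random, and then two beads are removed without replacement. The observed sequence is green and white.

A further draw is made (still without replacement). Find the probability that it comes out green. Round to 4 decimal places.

0.4741

Under each hypothesis, the probability of the observed sequence is: P(data | box A) = (1/11)(1/10) = 1/110; P(data | box B) = (5/10)(3/9) = 1/6.
Weighting by the prior gives 1/2 · 1/110 = 1/220, 1/2 · 1/6 = 1/12; summing to 29/330.
Dividing through by the total gives posterior P(box A | data) = 3/58, P(box B | data) = 55/58.
Averaging over the posterior, P(green next | data) = (0)(3/58) + (1/2)(55/58) = 55/116.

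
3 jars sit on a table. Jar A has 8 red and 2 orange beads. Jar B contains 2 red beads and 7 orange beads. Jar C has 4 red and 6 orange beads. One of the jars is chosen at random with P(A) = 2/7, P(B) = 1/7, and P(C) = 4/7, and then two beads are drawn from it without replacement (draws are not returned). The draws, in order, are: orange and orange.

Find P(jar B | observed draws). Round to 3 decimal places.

0.297

Compute the likelihood of the observed sequence for each case: P(data | jar A) = (2/10)(1/9) = 0.022222; P(data | jar B) = (7/9)(6/8) = 0.58333; P(data | jar C) = (6/10)(5/9) = 0.33333.
The prior-weighted likelihoods are 2/7 · 0.022222 = 0.0063492, 1/7 · 0.58333 = 0.083333, 4/7 · 0.33333 = 0.19048; with total 0.28016.
So P(jar B | data) = (0.083333) / (0.28016) = 0.29745.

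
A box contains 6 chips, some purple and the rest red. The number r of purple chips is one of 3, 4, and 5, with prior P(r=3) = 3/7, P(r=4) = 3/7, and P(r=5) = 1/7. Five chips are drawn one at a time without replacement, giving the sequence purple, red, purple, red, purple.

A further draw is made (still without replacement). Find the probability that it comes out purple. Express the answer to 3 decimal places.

Under each hypothesis, the probability of the observed sequence is: P(data | r = 3) = (3/6)(3/5)(2/4)(2/3)(1/2) = 1/20; P(data | r = 4) = (4/6)(2/5)(3/4)(1/3)(2/2) = 1/15; P(data | r = 5) = (5/6)(1/5)(4/4)(0/3) = 0.
Weighting by the prior gives 3/7 · 1/20 = 3/140, 3/7 · 1/15 = 1/35, 1/7 · 0 = 0; with total 1/20.
Normalising, the posterior is P(r = 3 | data) = 3/7, P(r = 4 | data) = 4/7, P(r = 5 | data) = 0.
Averaging over the posterior, P(purple next | data) = (0)(3/7) + (1)(4/7) = 4/7.

0.571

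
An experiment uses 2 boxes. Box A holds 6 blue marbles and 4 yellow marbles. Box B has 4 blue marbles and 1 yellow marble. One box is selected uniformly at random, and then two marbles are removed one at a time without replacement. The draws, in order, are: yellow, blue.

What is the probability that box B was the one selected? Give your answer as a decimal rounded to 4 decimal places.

Under each hypothesis, the probability of the observed sequence is: P(data | box A) = (4/10)(6/9) = 4/15; P(data | box B) = (1/5)(4/4) = 1/5.
The prior-weighted likelihoods are 1/2 · 4/15 = 2/15, 1/2 · 1/5 = 1/10; with total 7/30.
So P(box B | data) = (1/10) / (7/30) = 3/7.

0.4286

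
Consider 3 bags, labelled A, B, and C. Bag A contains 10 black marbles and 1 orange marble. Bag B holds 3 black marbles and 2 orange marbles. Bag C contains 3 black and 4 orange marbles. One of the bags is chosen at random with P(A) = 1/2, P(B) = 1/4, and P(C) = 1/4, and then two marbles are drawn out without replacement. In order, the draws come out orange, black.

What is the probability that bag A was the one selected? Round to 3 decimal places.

0.237

The likelihood of the observed sequence under each hypothesis: P(data | bag A) = (1/11)(10/10) = 0.090909; P(data | bag B) = (2/5)(3/4) = 0.3; P(data | bag C) = (4/7)(3/6) = 0.28571.
Multiplying each by its prior: 1/2 · 0.090909 = 0.045455, 1/4 · 0.3 = 0.075, 1/4 · 0.28571 = 0.071429; summing to 0.19188.
So P(bag A | data) = (0.045455) / (0.19188) = 0.23689.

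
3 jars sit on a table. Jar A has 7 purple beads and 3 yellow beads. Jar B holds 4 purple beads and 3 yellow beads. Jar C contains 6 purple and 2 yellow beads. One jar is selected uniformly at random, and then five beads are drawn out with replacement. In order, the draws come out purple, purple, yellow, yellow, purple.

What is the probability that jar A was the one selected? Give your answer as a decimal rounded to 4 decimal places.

Compute the likelihood of the observed sequence for each case: P(data | jar A) = (7/10)(7/10)(3/10)(3/10)(7/10) = 0.03087; P(data | jar B) = (4/7)(4/7)(3/7)(3/7)(4/7) = 0.034271; P(data | jar C) = (6/8)(6/8)(2/8)(2/8)(6/8) = 0.026367.
Weighting by the prior gives 1/3 · 0.03087 = 0.01029, 1/3 · 0.034271 = 0.011424, 1/3 · 0.026367 = 0.0087891; summing to 0.030503.
Therefore the posterior P(jar A | data) = (0.01029) / (0.030503) = 0.33735.

0.3373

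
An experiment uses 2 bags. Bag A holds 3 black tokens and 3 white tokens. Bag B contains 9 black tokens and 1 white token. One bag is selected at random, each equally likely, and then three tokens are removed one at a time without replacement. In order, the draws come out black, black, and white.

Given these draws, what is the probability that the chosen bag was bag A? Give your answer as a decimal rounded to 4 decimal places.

0.6000

Under each hypothesis, the probability of the observed sequence is: P(data | bag A) = (3/6)(2/5)(3/4) = 3/20; P(data | bag B) = (9/10)(8/9)(1/8) = 1/10.
Weighting by the prior gives 1/2 · 3/20 = 3/40, 1/2 · 1/10 = 1/20; these sum to 1/8.
So P(bag A | data) = (3/40) / (1/8) = 3/5.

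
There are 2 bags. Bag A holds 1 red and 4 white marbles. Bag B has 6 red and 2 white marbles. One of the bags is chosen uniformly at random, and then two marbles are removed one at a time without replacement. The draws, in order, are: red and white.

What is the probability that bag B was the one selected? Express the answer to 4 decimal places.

0.5172

Compute the likelihood of the observed sequence for each case: P(data | bag A) = (1/5)(4/4) = 1/5; P(data | bag B) = (6/8)(2/7) = 3/14.
The prior-weighted likelihoods are 1/2 · 1/5 = 1/10, 1/2 · 3/14 = 3/28; these sum to 29/140.
Therefore the posterior P(bag B | data) = (3/28) / (29/140) = 15/29.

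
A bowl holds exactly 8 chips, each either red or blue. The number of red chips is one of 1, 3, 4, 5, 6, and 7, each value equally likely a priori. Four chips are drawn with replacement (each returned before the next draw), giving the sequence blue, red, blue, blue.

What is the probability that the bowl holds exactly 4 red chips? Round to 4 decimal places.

0.2199

For each hypothesis, P(data | H) works out to: P(data | r = 1) = (7/8)(1/8)(7/8)(7/8) = 0.08374; P(data | r = 3) = (5/8)(3/8)(5/8)(5/8) = 0.091553; P(data | r = 4) = (4/8)(4/8)(4/8)(4/8) = 0.0625; P(data | r = 5) = (3/8)(5/8)(3/8)(3/8) = 0.032959; P(data | r = 6) = (2/8)(6/8)(2/8)(2/8) = 0.011719; P(data | r = 7) = (1/8)(7/8)(1/8)(1/8) = 0.001709.
The prior-weighted likelihoods are 1/6 · 0.08374 = 0.013957, 1/6 · 0.091553 = 0.015259, 1/6 · 0.0625 = 0.010417, 1/6 · 0.032959 = 0.0054932, 1/6 · 0.011719 = 0.0019531, 1/6 · 0.001709 = 0.00028483; these sum to 0.047363.
So P(r = 4 | data) = (0.010417) / (0.047363) = 0.21993.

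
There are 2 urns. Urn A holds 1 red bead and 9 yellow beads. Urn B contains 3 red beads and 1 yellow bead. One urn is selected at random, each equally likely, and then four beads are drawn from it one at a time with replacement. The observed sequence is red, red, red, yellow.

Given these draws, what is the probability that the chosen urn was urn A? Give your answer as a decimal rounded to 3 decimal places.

The likelihood of the observed sequence under each hypothesis: P(data | urn A) = (1/10)(1/10)(1/10)(9/10) = 0.0009; P(data | urn B) = (3/4)(3/4)(3/4)(1/4) = 0.10547.
Weighting by the prior gives 1/2 · 0.0009 = 0.00045, 1/2 · 0.10547 = 0.052734; these sum to 0.053184.
By Bayes' rule, P(urn A | data) = (0.00045) / (0.053184) = 0.0084611.

0.008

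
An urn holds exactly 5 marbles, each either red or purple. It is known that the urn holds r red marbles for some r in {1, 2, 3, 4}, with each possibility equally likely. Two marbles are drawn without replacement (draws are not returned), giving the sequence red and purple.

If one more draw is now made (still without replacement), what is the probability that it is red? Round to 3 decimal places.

0.500

The likelihood of the observed sequence under each hypothesis: P(data | r = 1) = (1/5)(4/4) = 1/5; P(data | r = 2) = (2/5)(3/4) = 3/10; P(data | r = 3) = (3/5)(2/4) = 3/10; P(data | r = 4) = (4/5)(1/4) = 1/5.
Multiplying each by its prior: 1/4 · 1/5 = 1/20, 1/4 · 3/10 = 3/40, 1/4 · 3/10 = 3/40, 1/4 · 1/5 = 1/20; summing to 1/4.
Dividing through by the total gives posterior P(r = 1 | data) = 1/5, P(r = 2 | data) = 3/10, P(r = 3 | data) = 3/10, P(r = 4 | data) = 1/5.
The predictive probability is P(red next | data) = (0)(1/5) + (1/3)(3/10) + (2/3)(3/10) + (1)(1/5) = 1/2.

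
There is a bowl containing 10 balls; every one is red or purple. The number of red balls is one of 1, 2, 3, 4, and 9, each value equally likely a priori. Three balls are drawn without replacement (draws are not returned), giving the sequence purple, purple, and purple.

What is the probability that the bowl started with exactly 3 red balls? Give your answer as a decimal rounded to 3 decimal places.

Under each hypothesis, the probability of the observed sequence is: P(data | r = 1) = (9/10)(8/9)(7/8) = 7/10; P(data | r = 2) = (8/10)(7/9)(6/8) = 7/15; P(data | r = 3) = (7/10)(6/9)(5/8) = 7/24; P(data | r = 4) = (6/10)(5/9)(4/8) = 1/6; P(data | r = 9) = (1/10)(0/9) = 0.
Weighting by the prior gives 1/5 · 7/10 = 7/50, 1/5 · 7/15 = 7/75, 1/5 · 7/24 = 7/120, 1/5 · 1/6 = 1/30, 1/5 · 0 = 0; summing to 13/40.
Therefore the posterior P(r = 3 | data) = (7/120) / (13/40) = 7/39.

0.179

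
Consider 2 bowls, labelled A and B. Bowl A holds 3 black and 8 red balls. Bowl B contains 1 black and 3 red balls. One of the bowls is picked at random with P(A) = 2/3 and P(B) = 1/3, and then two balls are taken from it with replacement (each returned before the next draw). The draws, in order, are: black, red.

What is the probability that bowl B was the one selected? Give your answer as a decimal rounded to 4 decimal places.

0.3210

Under each hypothesis, the probability of the observed sequence is: P(data | bowl A) = (3/11)(8/11) = 0.19835; P(data | bowl B) = (1/4)(3/4) = 0.1875.
Weighting by the prior gives 2/3 · 0.19835 = 0.13223, 1/3 · 0.1875 = 0.0625; these sum to 0.19473.
By Bayes' rule, P(bowl B | data) = (0.0625) / (0.19473) = 0.32095.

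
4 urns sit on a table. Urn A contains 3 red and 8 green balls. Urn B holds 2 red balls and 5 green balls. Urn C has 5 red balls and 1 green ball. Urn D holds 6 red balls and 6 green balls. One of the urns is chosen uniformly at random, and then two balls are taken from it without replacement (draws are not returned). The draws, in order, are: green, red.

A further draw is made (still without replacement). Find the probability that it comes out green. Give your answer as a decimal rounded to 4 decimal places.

0.5544

For each hypothesis, P(data | H) works out to: P(data | urn A) = (8/11)(3/10) = 0.21818; P(data | urn B) = (5/7)(2/6) = 0.2381; P(data | urn C) = (1/6)(5/5) = 0.16667; P(data | urn D) = (6/12)(6/11) = 0.27273.
Multiplying each by its prior: 1/4 · 0.21818 = 0.054545, 1/4 · 0.2381 = 0.059524, 1/4 · 0.16667 = 0.041667, 1/4 · 0.27273 = 0.068182; with total 0.22392.
Normalising, the posterior is P(urn A | data) = 0.2436, P(urn B | data) = 0.26583, P(urn C | data) = 0.18608, P(urn D | data) = 0.30449.
So P(green next | data) = Σ P(green next | H) P(H | data) = (7/9)(0.2436) + (4/5)(0.26583) + (0)(0.18608) + (1/2)(0.30449) = 0.55437.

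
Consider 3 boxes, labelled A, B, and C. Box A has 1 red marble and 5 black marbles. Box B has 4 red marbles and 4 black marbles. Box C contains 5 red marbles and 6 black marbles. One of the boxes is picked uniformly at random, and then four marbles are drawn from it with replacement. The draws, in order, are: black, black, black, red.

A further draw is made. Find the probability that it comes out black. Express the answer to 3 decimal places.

Compute the likelihood of the observed sequence for each case: P(data | box A) = (5/6)(5/6)(5/6)(1/6) = 0.096451; P(data | box B) = (4/8)(4/8)(4/8)(4/8) = 0.0625; P(data | box C) = (6/11)(6/11)(6/11)(5/11) = 0.073765.
The prior-weighted likelihoods are 1/3 · 0.096451 = 0.03215, 1/3 · 0.0625 = 0.020833, 1/3 · 0.073765 = 0.024588; with total 0.077572.
Normalising, the posterior is P(box A | data) = 0.41446, P(box B | data) = 0.26857, P(box C | data) = 0.31698.
The predictive probability is P(black next | data) = (5/6)(0.41446) + (1/2)(0.26857) + (6/11)(0.31698) = 0.65256.

0.653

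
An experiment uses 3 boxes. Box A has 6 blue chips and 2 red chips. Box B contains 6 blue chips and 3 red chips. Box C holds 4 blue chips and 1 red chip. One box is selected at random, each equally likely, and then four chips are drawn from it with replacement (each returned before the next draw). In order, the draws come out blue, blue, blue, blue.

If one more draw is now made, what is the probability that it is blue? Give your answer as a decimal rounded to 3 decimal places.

For each hypothesis, P(data | H) works out to: P(data | box A) = (6/8)(6/8)(6/8)(6/8) = 0.31641; P(data | box B) = (6/9)(6/9)(6/9)(6/9) = 0.19753; P(data | box C) = (4/5)(4/5)(4/5)(4/5) = 0.4096.
Weighting by the prior gives 1/3 · 0.31641 = 0.10547, 1/3 · 0.19753 = 0.065844, 1/3 · 0.4096 = 0.13653; summing to 0.30785.
The posterior is then P(box A | data) = 0.3426, P(box B | data) = 0.21389, P(box C | data) = 0.44351.
So P(blue next | data) = Σ P(blue next | H) P(H | data) = (3/4)(0.3426) + (2/3)(0.21389) + (4/5)(0.44351) = 0.75435.

0.754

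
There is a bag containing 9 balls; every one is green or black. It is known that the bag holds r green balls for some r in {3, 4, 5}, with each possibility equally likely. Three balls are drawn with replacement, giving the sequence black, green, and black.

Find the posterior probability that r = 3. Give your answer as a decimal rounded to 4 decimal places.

0.3750

Compute the likelihood of the observed sequence for each case: P(data | r = 3) = (6/9)(3/9)(6/9) = 0.14815; P(data | r = 4) = (5/9)(4/9)(5/9) = 0.13717; P(data | r = 5) = (4/9)(5/9)(4/9) = 0.10974.
The prior-weighted likelihoods are 1/3 · 0.14815 = 0.049383, 1/3 · 0.13717 = 0.045725, 1/3 · 0.10974 = 0.03658; these sum to 0.13169.
Therefore the posterior P(r = 3 | data) = (0.049383) / (0.13169) = 0.375.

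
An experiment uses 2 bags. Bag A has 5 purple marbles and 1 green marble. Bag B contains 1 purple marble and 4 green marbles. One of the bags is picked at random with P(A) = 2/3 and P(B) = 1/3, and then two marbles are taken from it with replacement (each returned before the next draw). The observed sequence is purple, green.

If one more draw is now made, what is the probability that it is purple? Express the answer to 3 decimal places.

The likelihood of the observed sequence under each hypothesis: P(data | bag A) = (5/6)(1/6) = 0.13889; P(data | bag B) = (1/5)(4/5) = 0.16.
The prior-weighted likelihoods are 2/3 · 0.13889 = 0.092593, 1/3 · 0.16 = 0.053333; with total 0.14593.
Normalising, the posterior is P(bag A | data) = 0.63452, P(bag B | data) = 0.36548.
So P(purple next | data) = Σ P(purple next | H) P(H | data) = (5/6)(0.63452) + (1/5)(0.36548) = 0.60186.

0.602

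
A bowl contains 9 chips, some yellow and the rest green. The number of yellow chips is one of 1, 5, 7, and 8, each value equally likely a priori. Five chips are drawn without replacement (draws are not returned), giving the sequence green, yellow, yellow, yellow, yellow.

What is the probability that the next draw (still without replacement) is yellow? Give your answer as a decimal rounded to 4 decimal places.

0.7969

Compute the likelihood of the observed sequence for each case: P(data | r = 1) = (8/9)(1/8)(0/7) = 0; P(data | r = 5) = (4/9)(5/8)(4/7)(3/6)(2/5) = 2/63; P(data | r = 7) = (2/9)(7/8)(6/7)(5/6)(4/5) = 1/9; P(data | r = 8) = (1/9)(8/8)(7/7)(6/6)(5/5) = 1/9.
Weighting by the prior gives 1/4 · 0 = 0, 1/4 · 2/63 = 1/126, 1/4 · 1/9 = 1/36, 1/4 · 1/9 = 1/36; these sum to 4/63.
The posterior is then P(r = 1 | data) = 0, P(r = 5 | data) = 1/8, P(r = 7 | data) = 7/16, P(r = 8 | data) = 7/16.
The predictive probability is P(yellow next | data) = (1/4)(1/8) + (3/4)(7/16) + (1)(7/16) = 51/64.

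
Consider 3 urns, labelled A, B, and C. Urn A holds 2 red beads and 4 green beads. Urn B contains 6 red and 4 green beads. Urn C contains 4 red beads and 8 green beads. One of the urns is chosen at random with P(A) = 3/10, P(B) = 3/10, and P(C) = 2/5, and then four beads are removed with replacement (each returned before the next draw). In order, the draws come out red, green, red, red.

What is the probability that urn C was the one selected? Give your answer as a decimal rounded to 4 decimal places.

The likelihood of the observed sequence under each hypothesis: P(data | urn A) = (2/6)(4/6)(2/6)(2/6) = 0.024691; P(data | urn B) = (6/10)(4/10)(6/10)(6/10) = 0.0864; P(data | urn C) = (4/12)(8/12)(4/12)(4/12) = 0.024691.
The prior-weighted likelihoods are 3/10 · 0.024691 = 0.0074074, 3/10 · 0.0864 = 0.02592, 2/5 · 0.024691 = 0.0098765; summing to 0.043204.
So P(urn C | data) = (0.0098765) / (0.043204) = 0.2286.

0.2286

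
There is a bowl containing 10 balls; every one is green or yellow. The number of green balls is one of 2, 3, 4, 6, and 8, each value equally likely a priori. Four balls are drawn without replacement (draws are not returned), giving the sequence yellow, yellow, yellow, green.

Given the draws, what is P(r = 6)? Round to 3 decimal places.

0.075

Under each hypothesis, the probability of the observed sequence is: P(data | r = 2) = (8/10)(7/9)(6/8)(2/7) = 0.13333; P(data | r = 3) = (7/10)(6/9)(5/8)(3/7) = 0.125; P(data | r = 4) = (6/10)(5/9)(4/8)(4/7) = 0.095238; P(data | r = 6) = (4/10)(3/9)(2/8)(6/7) = 0.028571; P(data | r = 8) = (2/10)(1/9)(0/8) = 0.
The prior-weighted likelihoods are 1/5 · 0.13333 = 0.026667, 1/5 · 0.125 = 0.025, 1/5 · 0.095238 = 0.019048, 1/5 · 0.028571 = 0.0057143, 1/5 · 0 = 0; with total 0.076429.
Hence P(r = 6 | data) = (0.0057143) / (0.076429) = 0.074766.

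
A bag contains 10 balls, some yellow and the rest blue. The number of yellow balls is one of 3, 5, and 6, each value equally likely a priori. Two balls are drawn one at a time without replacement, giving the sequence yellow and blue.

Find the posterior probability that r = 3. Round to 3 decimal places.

The likelihood of the observed sequence under each hypothesis: P(data | r = 3) = (3/10)(7/9) = 7/30; P(data | r = 5) = (5/10)(5/9) = 5/18; P(data | r = 6) = (6/10)(4/9) = 4/15.
The prior-weighted likelihoods are 1/3 · 7/30 = 7/90, 1/3 · 5/18 = 5/54, 1/3 · 4/15 = 4/45; with total 7/27.
By Bayes' rule, P(r = 3 | data) = (7/90) / (7/27) = 3/10.

0.300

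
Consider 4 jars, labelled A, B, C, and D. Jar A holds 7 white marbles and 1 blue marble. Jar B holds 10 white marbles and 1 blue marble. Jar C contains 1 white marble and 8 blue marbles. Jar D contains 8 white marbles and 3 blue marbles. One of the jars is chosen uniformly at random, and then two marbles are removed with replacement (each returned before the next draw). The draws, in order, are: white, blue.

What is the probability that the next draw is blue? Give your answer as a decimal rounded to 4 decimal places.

Under each hypothesis, the probability of the observed sequence is: P(data | jar A) = (7/8)(1/8) = 0.10938; P(data | jar B) = (10/11)(1/11) = 0.082645; P(data | jar C) = (1/9)(8/9) = 0.098765; P(data | jar D) = (8/11)(3/11) = 0.19835.
Weighting by the prior gives 1/4 · 0.10938 = 0.027344, 1/4 · 0.082645 = 0.020661, 1/4 · 0.098765 = 0.024691, 1/4 · 0.19835 = 0.049587; with total 0.12228.
Dividing through by the total gives posterior P(jar A | data) = 0.22361, P(jar B | data) = 0.16896, P(jar C | data) = 0.20192, P(jar D | data) = 0.40551.
The predictive probability is P(blue next | data) = (1/8)(0.22361) + (1/11)(0.16896) + (8/9)(0.20192) + (3/11)(0.40551) = 0.33339.

0.3334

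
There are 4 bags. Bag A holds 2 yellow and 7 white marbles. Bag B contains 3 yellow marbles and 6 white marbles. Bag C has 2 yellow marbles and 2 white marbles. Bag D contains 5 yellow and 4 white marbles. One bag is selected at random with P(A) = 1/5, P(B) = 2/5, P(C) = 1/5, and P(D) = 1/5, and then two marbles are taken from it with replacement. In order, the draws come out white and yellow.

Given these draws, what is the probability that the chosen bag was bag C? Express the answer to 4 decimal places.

0.2244

Compute the likelihood of the observed sequence for each case: P(data | bag A) = (7/9)(2/9) = 0.17284; P(data | bag B) = (6/9)(3/9) = 0.22222; P(data | bag C) = (2/4)(2/4) = 0.25; P(data | bag D) = (4/9)(5/9) = 0.24691.
The prior-weighted likelihoods are 1/5 · 0.17284 = 0.034568, 2/5 · 0.22222 = 0.088889, 1/5 · 0.25 = 0.05, 1/5 · 0.24691 = 0.049383; summing to 0.22284.
By Bayes' rule, P(bag C | data) = (0.05) / (0.22284) = 0.22438.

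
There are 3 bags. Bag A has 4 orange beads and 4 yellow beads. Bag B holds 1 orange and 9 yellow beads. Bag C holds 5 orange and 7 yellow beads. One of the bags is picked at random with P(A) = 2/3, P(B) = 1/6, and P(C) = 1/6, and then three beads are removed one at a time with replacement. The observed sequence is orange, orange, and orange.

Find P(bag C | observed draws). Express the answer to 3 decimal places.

0.126

Compute the likelihood of the observed sequence for each case: P(data | bag A) = (4/8)(4/8)(4/8) = 0.125; P(data | bag B) = (1/10)(1/10)(1/10) = 0.001; P(data | bag C) = (5/12)(5/12)(5/12) = 0.072338.
Weighting by the prior gives 2/3 · 0.125 = 0.083333, 1/6 · 0.001 = 0.00016667, 1/6 · 0.072338 = 0.012056; these sum to 0.095556.
So P(bag C | data) = (0.012056) / (0.095556) = 0.12617.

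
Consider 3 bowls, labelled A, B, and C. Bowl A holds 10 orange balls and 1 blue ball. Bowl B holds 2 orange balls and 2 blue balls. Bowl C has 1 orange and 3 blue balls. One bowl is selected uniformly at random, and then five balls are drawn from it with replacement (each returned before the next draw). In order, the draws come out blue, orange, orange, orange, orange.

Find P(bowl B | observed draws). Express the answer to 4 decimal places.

Under each hypothesis, the probability of the observed sequence is: P(data | bowl A) = (1/11)(10/11)(10/11)(10/11)(10/11) = 0.062092; P(data | bowl B) = (2/4)(2/4)(2/4)(2/4)(2/4) = 0.03125; P(data | bowl C) = (3/4)(1/4)(1/4)(1/4)(1/4) = 0.0029297.
Multiplying each by its prior: 1/3 · 0.062092 = 0.020697, 1/3 · 0.03125 = 0.010417, 1/3 · 0.0029297 = 0.00097656; summing to 0.032091.
Hence P(bowl B | data) = (0.010417) / (0.032091) = 0.3246.

0.3246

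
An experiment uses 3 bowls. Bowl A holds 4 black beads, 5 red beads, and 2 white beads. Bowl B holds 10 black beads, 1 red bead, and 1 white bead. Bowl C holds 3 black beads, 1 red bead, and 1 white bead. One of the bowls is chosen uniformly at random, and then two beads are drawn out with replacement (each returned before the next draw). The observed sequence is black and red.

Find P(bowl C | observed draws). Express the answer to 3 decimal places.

Under each hypothesis, the probability of the observed sequence is: P(data | bowl A) = (4/11)(5/11) = 0.16529; P(data | bowl B) = (10/12)(1/12) = 0.069444; P(data | bowl C) = (3/5)(1/5) = 0.12.
Multiplying each by its prior: 1/3 · 0.16529 = 0.055096, 1/3 · 0.069444 = 0.023148, 1/3 · 0.12 = 0.04; with total 0.11824.
Hence P(bowl C | data) = (0.04) / (0.11824) = 0.33828.

0.338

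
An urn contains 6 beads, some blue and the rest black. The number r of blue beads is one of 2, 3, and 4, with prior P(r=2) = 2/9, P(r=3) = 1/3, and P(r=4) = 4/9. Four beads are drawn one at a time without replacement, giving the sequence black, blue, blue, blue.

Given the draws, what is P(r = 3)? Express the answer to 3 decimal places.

0.220

Compute the likelihood of the observed sequence for each case: P(data | r = 2) = (4/6)(2/5)(1/4)(0/3) = 0; P(data | r = 3) = (3/6)(3/5)(2/4)(1/3) = 1/20; P(data | r = 4) = (2/6)(4/5)(3/4)(2/3) = 2/15.
Weighting by the prior gives 2/9 · 0 = 0, 1/3 · 1/20 = 1/60, 4/9 · 2/15 = 8/135; these sum to 41/540.
So P(r = 3 | data) = (1/60) / (41/540) = 9/41.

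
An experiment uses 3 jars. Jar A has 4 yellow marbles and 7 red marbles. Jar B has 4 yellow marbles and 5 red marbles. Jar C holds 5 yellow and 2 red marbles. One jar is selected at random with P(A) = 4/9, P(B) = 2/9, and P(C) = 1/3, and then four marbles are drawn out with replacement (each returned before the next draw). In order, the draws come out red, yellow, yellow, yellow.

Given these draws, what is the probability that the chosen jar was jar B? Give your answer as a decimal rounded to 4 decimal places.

0.1832

Compute the likelihood of the observed sequence for each case: P(data | jar A) = (7/11)(4/11)(4/11)(4/11) = 0.030599; P(data | jar B) = (5/9)(4/9)(4/9)(4/9) = 0.048773; P(data | jar C) = (2/7)(5/7)(5/7)(5/7) = 0.10412.
Multiplying each by its prior: 4/9 · 0.030599 = 0.0136, 2/9 · 0.048773 = 0.010838, 1/3 · 0.10412 = 0.034708; with total 0.059146.
By Bayes' rule, P(jar B | data) = (0.010838) / (0.059146) = 0.18325.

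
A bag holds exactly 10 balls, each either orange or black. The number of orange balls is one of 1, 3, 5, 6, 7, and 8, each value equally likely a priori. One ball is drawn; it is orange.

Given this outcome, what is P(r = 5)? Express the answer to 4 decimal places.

For each hypothesis, P(data | H) works out to: P(data | r = 1) = (1/10) = 1/10; P(data | r = 3) = (3/10) = 3/10; P(data | r = 5) = (5/10) = 1/2; P(data | r = 6) = (6/10) = 3/5; P(data | r = 7) = (7/10) = 7/10; P(data | r = 8) = (8/10) = 4/5.
Multiplying each by its prior: 1/6 · 1/10 = 1/60, 1/6 · 3/10 = 1/20, 1/6 · 1/2 = 1/12, 1/6 · 3/5 = 1/10, 1/6 · 7/10 = 7/60, 1/6 · 4/5 = 2/15; with total 1/2.
Hence P(r = 5 | data) = (1/12) / (1/2) = 1/6.

0.1667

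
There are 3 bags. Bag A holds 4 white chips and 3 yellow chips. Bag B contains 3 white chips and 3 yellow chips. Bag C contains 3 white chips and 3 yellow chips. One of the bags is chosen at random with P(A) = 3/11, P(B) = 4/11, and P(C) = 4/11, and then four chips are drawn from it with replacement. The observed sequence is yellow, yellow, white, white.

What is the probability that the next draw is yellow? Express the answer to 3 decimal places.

The likelihood of the observed sequence under each hypothesis: P(data | bag A) = (3/7)(3/7)(4/7)(4/7) = 0.059975; P(data | bag B) = (3/6)(3/6)(3/6)(3/6) = 0.0625; P(data | bag C) = (3/6)(3/6)(3/6)(3/6) = 0.0625.
The prior-weighted likelihoods are 3/11 · 0.059975 = 0.016357, 4/11 · 0.0625 = 0.022727, 4/11 · 0.0625 = 0.022727; these sum to 0.061811.
Dividing through by the total gives posterior P(bag A | data) = 0.26462, P(bag B | data) = 0.36769, P(bag C | data) = 0.36769.
Averaging over the posterior, P(yellow next | data) = (3/7)(0.26462) + (1/2)(0.36769) + (1/2)(0.36769) = 0.4811.

0.481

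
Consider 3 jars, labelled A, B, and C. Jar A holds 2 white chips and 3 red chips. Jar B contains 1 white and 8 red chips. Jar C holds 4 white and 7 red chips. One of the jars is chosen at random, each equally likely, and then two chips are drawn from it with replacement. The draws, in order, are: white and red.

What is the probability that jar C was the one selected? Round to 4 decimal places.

Under each hypothesis, the probability of the observed sequence is: P(data | jar A) = (2/5)(3/5) = 0.24; P(data | jar B) = (1/9)(8/9) = 0.098765; P(data | jar C) = (4/11)(7/11) = 0.2314.
The prior-weighted likelihoods are 1/3 · 0.24 = 0.08, 1/3 · 0.098765 = 0.032922, 1/3 · 0.2314 = 0.077135; summing to 0.19006.
So P(jar C | data) = (0.077135) / (0.19006) = 0.40585.

0.4059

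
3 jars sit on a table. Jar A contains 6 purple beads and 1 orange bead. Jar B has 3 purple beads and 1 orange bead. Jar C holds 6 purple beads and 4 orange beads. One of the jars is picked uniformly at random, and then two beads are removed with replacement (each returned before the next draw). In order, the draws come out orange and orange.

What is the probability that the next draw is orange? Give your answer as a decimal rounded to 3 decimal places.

0.340

For each hypothesis, P(data | H) works out to: P(data | jar A) = (1/7)(1/7) = 0.020408; P(data | jar B) = (1/4)(1/4) = 0.0625; P(data | jar C) = (4/10)(4/10) = 0.16.
Multiplying each by its prior: 1/3 · 0.020408 = 0.0068027, 1/3 · 0.0625 = 0.020833, 1/3 · 0.16 = 0.053333; with total 0.080969.
The posterior is then P(jar A | data) = 0.084016, P(jar B | data) = 0.2573, P(jar C | data) = 0.65869.
Averaging over the posterior, P(orange next | data) = (1/7)(0.084016) + (1/4)(0.2573) + (2/5)(0.65869) = 0.3398.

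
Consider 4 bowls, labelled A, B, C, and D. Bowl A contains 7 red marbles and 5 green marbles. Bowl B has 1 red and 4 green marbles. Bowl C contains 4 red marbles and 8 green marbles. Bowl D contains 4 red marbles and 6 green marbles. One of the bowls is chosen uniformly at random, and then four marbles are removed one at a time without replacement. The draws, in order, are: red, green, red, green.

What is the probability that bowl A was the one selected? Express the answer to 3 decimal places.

Under each hypothesis, the probability of the observed sequence is: P(data | bowl A) = (7/12)(5/11)(6/10)(4/9) = 0.070707; P(data | bowl B) = (1/5)(4/4)(0/3) = 0; P(data | bowl C) = (4/12)(8/11)(3/10)(7/9) = 0.056566; P(data | bowl D) = (4/10)(6/9)(3/8)(5/7) = 0.071429.
Multiplying each by its prior: 1/4 · 0.070707 = 0.017677, 1/4 · 0 = 0, 1/4 · 0.056566 = 0.014141, 1/4 · 0.071429 = 0.017857; summing to 0.049675.
So P(bowl A | data) = (0.017677) / (0.049675) = 0.35585.

0.356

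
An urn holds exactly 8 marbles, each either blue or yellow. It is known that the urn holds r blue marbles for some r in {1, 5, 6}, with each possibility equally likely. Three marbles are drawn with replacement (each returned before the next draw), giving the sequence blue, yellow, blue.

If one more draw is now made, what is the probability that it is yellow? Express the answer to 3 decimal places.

0.339

Compute the likelihood of the observed sequence for each case: P(data | r = 1) = (1/8)(7/8)(1/8) = 0.013672; P(data | r = 5) = (5/8)(3/8)(5/8) = 0.14648; P(data | r = 6) = (6/8)(2/8)(6/8) = 0.14062.
Multiplying each by its prior: 1/3 · 0.013672 = 0.0045573, 1/3 · 0.14648 = 0.048828, 1/3 · 0.14062 = 0.046875; summing to 0.10026.
Dividing through by the total gives posterior P(r = 1 | data) = 0.045455, P(r = 5 | data) = 0.48701, P(r = 6 | data) = 0.46753.
The predictive probability is P(yellow next | data) = (7/8)(0.045455) + (3/8)(0.48701) + (1/4)(0.46753) = 0.33929.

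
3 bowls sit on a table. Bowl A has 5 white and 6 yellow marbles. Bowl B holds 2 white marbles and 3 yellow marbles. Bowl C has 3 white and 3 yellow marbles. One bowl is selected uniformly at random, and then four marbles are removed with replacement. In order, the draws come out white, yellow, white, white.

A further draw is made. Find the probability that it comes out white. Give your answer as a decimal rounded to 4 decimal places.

The likelihood of the observed sequence under each hypothesis: P(data | bowl A) = (5/11)(6/11)(5/11)(5/11) = 0.051226; P(data | bowl B) = (2/5)(3/5)(2/5)(2/5) = 0.0384; P(data | bowl C) = (3/6)(3/6)(3/6)(3/6) = 0.0625.
The prior-weighted likelihoods are 1/3 · 0.051226 = 0.017075, 1/3 · 0.0384 = 0.0128, 1/3 · 0.0625 = 0.020833; these sum to 0.050709.
Normalising, the posterior is P(bowl A | data) = 0.33673, P(bowl B | data) = 0.25242, P(bowl C | data) = 0.41084.
Averaging over the posterior, P(white next | data) = (5/11)(0.33673) + (2/5)(0.25242) + (1/2)(0.41084) = 0.45945.

0.4595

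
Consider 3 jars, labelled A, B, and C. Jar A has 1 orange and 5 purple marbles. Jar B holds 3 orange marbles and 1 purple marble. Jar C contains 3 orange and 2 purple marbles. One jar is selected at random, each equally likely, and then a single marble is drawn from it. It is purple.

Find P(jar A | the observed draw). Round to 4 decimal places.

The likelihood of this draw under each hypothesis: P(data | jar A) = (5/6) = 5/6; P(data | jar B) = (1/4) = 1/4; P(data | jar C) = (2/5) = 2/5.
The prior-weighted likelihoods are 1/3 · 5/6 = 5/18, 1/3 · 1/4 = 1/12, 1/3 · 2/5 = 2/15; these sum to 89/180.
So P(jar A | data) = (5/18) / (89/180) = 50/89.

0.5618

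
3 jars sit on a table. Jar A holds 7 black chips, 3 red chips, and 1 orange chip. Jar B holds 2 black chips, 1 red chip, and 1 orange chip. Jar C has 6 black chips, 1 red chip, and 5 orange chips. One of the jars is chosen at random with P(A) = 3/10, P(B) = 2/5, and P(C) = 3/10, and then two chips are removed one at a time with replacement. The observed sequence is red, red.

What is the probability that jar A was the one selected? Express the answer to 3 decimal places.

Compute the likelihood of the observed sequence for each case: P(data | jar A) = (3/11)(3/11) = 0.07438; P(data | jar B) = (1/4)(1/4) = 0.0625; P(data | jar C) = (1/12)(1/12) = 0.0069444.
The prior-weighted likelihoods are 3/10 · 0.07438 = 0.022314, 2/5 · 0.0625 = 0.025, 3/10 · 0.0069444 = 0.0020833; with total 0.049397.
Hence P(jar A | data) = (0.022314) / (0.049397) = 0.45173.

0.452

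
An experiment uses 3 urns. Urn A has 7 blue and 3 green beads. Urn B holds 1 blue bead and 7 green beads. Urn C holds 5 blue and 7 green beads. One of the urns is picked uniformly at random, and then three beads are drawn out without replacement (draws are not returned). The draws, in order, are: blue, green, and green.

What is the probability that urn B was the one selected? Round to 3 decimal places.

0.365

The likelihood of the observed sequence under each hypothesis: P(data | urn A) = (7/10)(3/9)(2/8) = 7/120; P(data | urn B) = (1/8)(7/7)(6/6) = 1/8; P(data | urn C) = (5/12)(7/11)(6/10) = 7/44.
Multiplying each by its prior: 1/3 · 7/120 = 7/360, 1/3 · 1/8 = 1/24, 1/3 · 7/44 = 7/132; these sum to 113/990.
By Bayes' rule, P(urn B | data) = (1/24) / (113/990) = 165/452.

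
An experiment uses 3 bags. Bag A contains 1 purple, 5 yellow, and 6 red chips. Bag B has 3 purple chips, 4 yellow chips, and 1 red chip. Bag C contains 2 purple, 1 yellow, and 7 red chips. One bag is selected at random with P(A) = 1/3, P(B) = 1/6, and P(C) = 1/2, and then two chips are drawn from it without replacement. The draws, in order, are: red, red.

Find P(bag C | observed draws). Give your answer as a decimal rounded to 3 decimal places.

0.755

Compute the likelihood of the observed sequence for each case: P(data | bag A) = (6/12)(5/11) = 5/22; P(data | bag B) = (1/8)(0/7) = 0; P(data | bag C) = (7/10)(6/9) = 7/15.
The prior-weighted likelihoods are 1/3 · 5/22 = 5/66, 1/6 · 0 = 0, 1/2 · 7/15 = 7/30; these sum to 17/55.
By Bayes' rule, P(bag C | data) = (7/30) / (17/55) = 77/102.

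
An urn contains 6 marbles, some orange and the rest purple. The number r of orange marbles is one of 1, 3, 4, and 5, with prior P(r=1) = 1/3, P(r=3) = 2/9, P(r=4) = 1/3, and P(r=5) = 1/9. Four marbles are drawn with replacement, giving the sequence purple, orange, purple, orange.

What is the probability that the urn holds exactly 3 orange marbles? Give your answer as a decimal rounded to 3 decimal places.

0.357

Compute the likelihood of the observed sequence for each case: P(data | r = 1) = (5/6)(1/6)(5/6)(1/6) = 0.01929; P(data | r = 3) = (3/6)(3/6)(3/6)(3/6) = 0.0625; P(data | r = 4) = (2/6)(4/6)(2/6)(4/6) = 0.049383; P(data | r = 5) = (1/6)(5/6)(1/6)(5/6) = 0.01929.
The prior-weighted likelihoods are 1/3 · 0.01929 = 0.00643, 2/9 · 0.0625 = 0.013889, 1/3 · 0.049383 = 0.016461, 1/9 · 0.01929 = 0.0021433; summing to 0.038923.
So P(r = 3 | data) = (0.013889) / (0.038923) = 0.35683.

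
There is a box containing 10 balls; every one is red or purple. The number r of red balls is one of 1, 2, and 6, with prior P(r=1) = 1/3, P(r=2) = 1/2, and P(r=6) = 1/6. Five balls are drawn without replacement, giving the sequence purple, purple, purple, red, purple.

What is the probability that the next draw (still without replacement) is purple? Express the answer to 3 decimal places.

0.867

For each hypothesis, P(data | H) works out to: P(data | r = 1) = (9/10)(8/9)(7/8)(1/7)(6/6) = 0.1; P(data | r = 2) = (8/10)(7/9)(6/8)(2/7)(5/6) = 0.11111; P(data | r = 6) = (4/10)(3/9)(2/8)(6/7)(1/6) = 0.0047619.
Multiplying each by its prior: 1/3 · 0.1 = 0.033333, 1/2 · 0.11111 = 0.055556, 1/6 · 0.0047619 = 0.00079365; summing to 0.089683.
The posterior is then P(r = 1 | data) = 0.37168, P(r = 2 | data) = 0.61947, P(r = 6 | data) = 0.0088496.
The predictive probability is P(purple next | data) = (1)(0.37168) + (4/5)(0.61947) + (0)(0.0088496) = 0.86726.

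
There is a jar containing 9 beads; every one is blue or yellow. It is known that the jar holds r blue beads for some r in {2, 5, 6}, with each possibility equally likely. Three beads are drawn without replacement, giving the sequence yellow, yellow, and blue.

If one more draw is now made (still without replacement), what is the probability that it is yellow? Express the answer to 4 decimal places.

0.5333

The likelihood of the observed sequence under each hypothesis: P(data | r = 2) = (7/9)(6/8)(2/7) = 1/6; P(data | r = 5) = (4/9)(3/8)(5/7) = 5/42; P(data | r = 6) = (3/9)(2/8)(6/7) = 1/14.
The prior-weighted likelihoods are 1/3 · 1/6 = 1/18, 1/3 · 5/42 = 5/126, 1/3 · 1/14 = 1/42; these sum to 5/42.
The posterior is then P(r = 2 | data) = 7/15, P(r = 5 | data) = 1/3, P(r = 6 | data) = 1/5.
Averaging over the posterior, P(yellow next | data) = (5/6)(7/15) + (1/3)(1/3) + (1/6)(1/5) = 8/15.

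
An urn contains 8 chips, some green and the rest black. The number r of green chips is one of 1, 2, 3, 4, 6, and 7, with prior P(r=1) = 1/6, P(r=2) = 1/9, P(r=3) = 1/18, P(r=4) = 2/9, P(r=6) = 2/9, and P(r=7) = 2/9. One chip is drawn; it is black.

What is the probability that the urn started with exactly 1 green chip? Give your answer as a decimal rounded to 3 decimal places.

0.318

For each hypothesis, P(data | H) works out to: P(data | r = 1) = (7/8) = 7/8; P(data | r = 2) = (6/8) = 3/4; P(data | r = 3) = (5/8) = 5/8; P(data | r = 4) = (4/8) = 1/2; P(data | r = 6) = (2/8) = 1/4; P(data | r = 7) = (1/8) = 1/8.
Multiplying each by its prior: 1/6 · 7/8 = 7/48, 1/9 · 3/4 = 1/12, 1/18 · 5/8 = 5/144, 2/9 · 1/2 = 1/9, 2/9 · 1/4 = 1/18, 2/9 · 1/8 = 1/36; with total 11/24.
Hence P(r = 1 | data) = (7/48) / (11/24) = 7/22.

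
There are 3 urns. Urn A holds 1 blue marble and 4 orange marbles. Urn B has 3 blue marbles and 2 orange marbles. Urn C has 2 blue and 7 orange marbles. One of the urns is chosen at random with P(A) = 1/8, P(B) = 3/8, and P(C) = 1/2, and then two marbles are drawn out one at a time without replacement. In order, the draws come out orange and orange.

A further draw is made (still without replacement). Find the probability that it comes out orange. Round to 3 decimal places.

0.639

The likelihood of the observed sequence under each hypothesis: P(data | urn A) = (4/5)(3/4) = 3/5; P(data | urn B) = (2/5)(1/4) = 1/10; P(data | urn C) = (7/9)(6/8) = 7/12.
Weighting by the prior gives 1/8 · 3/5 = 3/40, 3/8 · 1/10 = 3/80, 1/2 · 7/12 = 7/24; with total 97/240.
Dividing through by the total gives posterior P(urn A | data) = 18/97, P(urn B | data) = 9/97, P(urn C | data) = 70/97.
The predictive probability is P(orange next | data) = (2/3)(18/97) + (0)(9/97) + (5/7)(70/97) = 62/97.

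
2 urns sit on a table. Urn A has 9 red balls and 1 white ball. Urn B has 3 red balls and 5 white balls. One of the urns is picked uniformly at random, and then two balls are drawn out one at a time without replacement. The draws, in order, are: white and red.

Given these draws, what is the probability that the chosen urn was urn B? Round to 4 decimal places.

For each hypothesis, P(data | H) works out to: P(data | urn A) = (1/10)(9/9) = 1/10; P(data | urn B) = (5/8)(3/7) = 15/56.
Multiplying each by its prior: 1/2 · 1/10 = 1/20, 1/2 · 15/56 = 15/112; summing to 103/560.
So P(urn B | data) = (15/112) / (103/560) = 75/103.

0.7282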